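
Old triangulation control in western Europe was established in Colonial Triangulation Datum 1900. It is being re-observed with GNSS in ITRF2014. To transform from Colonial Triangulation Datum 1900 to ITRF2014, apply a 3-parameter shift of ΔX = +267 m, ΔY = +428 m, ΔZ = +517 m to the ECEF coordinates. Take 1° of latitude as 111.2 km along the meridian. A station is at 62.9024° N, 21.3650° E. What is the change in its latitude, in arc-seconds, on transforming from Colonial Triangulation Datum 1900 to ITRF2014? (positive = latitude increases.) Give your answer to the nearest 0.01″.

sin φ = 0.890232, cos φ = 0.455508, sin λ = 0.364308, cos λ = 0.931279.
North component: ΔN = −sin φ cos λ·ΔX − sin φ sin λ·ΔY + cos φ·ΔZ = −(0.890232)(0.931279)(267) − (0.890232)(0.364308)(428) + (0.455508)(517) = -124.67 m.
1° of latitude spans 111200 m, so Δφ = -124.67 / 111200 × 3600 = -4.036″.

Δφ = -4.04″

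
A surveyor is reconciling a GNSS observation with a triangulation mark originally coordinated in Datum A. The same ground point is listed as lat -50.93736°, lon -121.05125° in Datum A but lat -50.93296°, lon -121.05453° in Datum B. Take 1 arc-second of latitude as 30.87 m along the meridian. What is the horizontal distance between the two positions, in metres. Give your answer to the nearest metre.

Δφ = -50.93296° − -50.93736° = +0.00440°; Δλ = -121.05453° − -121.05125° = -0.00328°.
1° of latitude = 3600 × 30.87 = 111132 m.
ΔN = Δφ × 111132 = 489.0 m; ΔE = Δλ × 111132 × cos(-50.93736°) = -0.00328 × 111132 × 0.630170 = -229.7 m.
Distance = √(ΔE² + ΔN²) = √((-229.7)² + 489.0²) = 540.2 m.

540 m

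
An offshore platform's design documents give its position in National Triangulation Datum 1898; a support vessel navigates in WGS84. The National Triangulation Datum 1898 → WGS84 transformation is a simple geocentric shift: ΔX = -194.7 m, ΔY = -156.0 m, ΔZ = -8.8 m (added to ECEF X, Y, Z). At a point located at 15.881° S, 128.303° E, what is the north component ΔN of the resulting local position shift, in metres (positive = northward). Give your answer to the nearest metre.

ΔN = -9 m

At φ = -15.881°, λ = 128.303°: sin φ = -0.273640, cos φ = 0.961832, sin λ = 0.784744, cos λ = -0.619820.
ΔN = −sin φ cos λ·ΔX − sin φ sin λ·ΔY + cos φ·ΔZ = −(-0.273640)(-0.619820)(-194.7) − (-0.273640)(0.784744)(-156.0) + (0.961832)(-8.8) = -8.94 m.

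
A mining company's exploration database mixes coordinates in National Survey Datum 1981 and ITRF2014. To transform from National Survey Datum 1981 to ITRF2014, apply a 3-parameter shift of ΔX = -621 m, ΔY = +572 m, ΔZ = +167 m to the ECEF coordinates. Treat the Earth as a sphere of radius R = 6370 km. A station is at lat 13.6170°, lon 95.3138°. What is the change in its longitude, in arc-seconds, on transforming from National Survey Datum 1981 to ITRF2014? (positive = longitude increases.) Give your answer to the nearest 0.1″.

sin φ = 0.235430, cos φ = 0.971891, sin λ = 0.995702, cos λ = -0.092610.
East component: ΔE = −sin λ·ΔX + cos λ·ΔY = −(0.995702)(-621) + (-0.092610)(572) = 565.36 m.
1° of latitude spans πR/180 = 111177 m; at latitude φ, 1° of longitude spans that × cos φ = 108052.4 m, so Δλ = 565.36 / 108052.4 × 3600 = 18.836″.

Δλ = 18.8″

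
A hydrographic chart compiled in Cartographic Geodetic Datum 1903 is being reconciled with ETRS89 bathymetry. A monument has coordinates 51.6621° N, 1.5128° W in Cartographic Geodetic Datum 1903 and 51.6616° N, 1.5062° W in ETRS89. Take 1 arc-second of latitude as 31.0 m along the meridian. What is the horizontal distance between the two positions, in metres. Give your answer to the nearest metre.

460 m

Δφ = 51.6616° − 51.6621° = -0.0005°; Δλ = -1.5062° − -1.5128° = +0.0066°.
1° of latitude = 3600 × 31.00 = 111600 m.
ΔN = Δφ × 111600 = -55.8 m; ΔE = Δλ × 111600 × cos(51.6621°) = +0.0066 × 111600 × 0.620298 = 456.9 m.
Distance = √(ΔE² + ΔN²) = √(456.9² + (-55.8)²) = 460.3 m.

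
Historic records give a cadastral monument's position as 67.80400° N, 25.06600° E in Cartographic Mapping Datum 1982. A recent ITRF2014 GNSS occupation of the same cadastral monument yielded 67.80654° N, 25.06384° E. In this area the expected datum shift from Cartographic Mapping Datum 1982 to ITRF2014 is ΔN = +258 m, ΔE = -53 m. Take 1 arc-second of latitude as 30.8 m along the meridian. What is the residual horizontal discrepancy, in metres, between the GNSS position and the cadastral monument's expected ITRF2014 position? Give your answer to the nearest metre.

44 m

Observed coordinate differences: Δφ = +0.00254°, Δλ = -0.00216°.
Converting to metres (1° lat = 110880 m, cos φ = 0.377776): observed ΔN = 281.6 m, observed ΔE = -90.5 m.
Subtracting the expected shift leaves a residual of 281.6 − (258) = 23.6 m north and -90.5 − (-53) = -37.5 m east.
Residual distance = √(23.6² + (-37.5)²) = 44.3 m.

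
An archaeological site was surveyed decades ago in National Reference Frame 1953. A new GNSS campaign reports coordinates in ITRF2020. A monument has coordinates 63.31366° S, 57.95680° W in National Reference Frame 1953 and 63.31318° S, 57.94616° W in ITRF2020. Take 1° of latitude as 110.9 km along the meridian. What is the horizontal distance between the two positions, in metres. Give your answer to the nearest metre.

Δφ = -63.31318° − -63.31366° = +0.00048°; Δλ = -57.94616° − -57.95680° = +0.01064°.
ΔN = Δφ × 110900 = 53.2 m; ΔE = Δλ × 110900 × cos(-63.31366°) = +0.01064 × 110900 × 0.449106 = 529.9 m.
Distance = √(ΔE² + ΔN²) = √(529.9² + 53.2²) = 532.6 m.

533 m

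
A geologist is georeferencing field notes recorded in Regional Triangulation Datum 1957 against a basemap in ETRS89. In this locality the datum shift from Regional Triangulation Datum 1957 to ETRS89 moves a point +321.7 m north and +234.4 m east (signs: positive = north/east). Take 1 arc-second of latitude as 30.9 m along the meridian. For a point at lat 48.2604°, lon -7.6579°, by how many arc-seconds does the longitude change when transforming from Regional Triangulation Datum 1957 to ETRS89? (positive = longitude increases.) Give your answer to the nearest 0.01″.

At latitude 48.2604°, cos φ = 0.665746.
1″ of longitude at this latitude = 30.90 × cos φ = 20.5716 m, so Δλ = 234.4 / 20.5716 = 11.394″.

Δλ = 11.39″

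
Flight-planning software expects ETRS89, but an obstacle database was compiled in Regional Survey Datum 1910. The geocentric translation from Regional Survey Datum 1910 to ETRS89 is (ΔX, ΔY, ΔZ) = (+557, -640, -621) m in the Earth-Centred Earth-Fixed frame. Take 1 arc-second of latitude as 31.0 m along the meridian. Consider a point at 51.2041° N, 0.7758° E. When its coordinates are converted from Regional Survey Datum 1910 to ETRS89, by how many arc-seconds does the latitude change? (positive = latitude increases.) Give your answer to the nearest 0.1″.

Δφ = -26.3″

sin φ = 0.779383, cos φ = 0.626548, sin λ = 0.013540, cos λ = 0.999908.
North component: ΔN = −sin φ cos λ·ΔX − sin φ sin λ·ΔY + cos φ·ΔZ = −(0.779383)(0.999908)(557) − (0.779383)(0.013540)(-640) + (0.626548)(-621) = -816.41 m.
1° of latitude spans 3600 × 31.00 = 111600 m, so Δφ = -816.41 / 111600 × 3600 = -26.336″.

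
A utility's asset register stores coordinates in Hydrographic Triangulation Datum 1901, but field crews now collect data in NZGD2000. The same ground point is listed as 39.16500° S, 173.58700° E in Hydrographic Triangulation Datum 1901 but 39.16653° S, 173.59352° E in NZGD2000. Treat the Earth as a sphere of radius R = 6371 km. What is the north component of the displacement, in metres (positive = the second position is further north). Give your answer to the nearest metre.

ΔN = -170 m

Δφ = -39.16653° − -39.16500° = -0.00153°; Δλ = 173.59352° − 173.58700° = +0.00652°.
1° along a meridian = πR/180 = 111195 m.
ΔN = Δφ × 111195 = -170.1 m; ΔE = Δλ × 111195 × cos(-39.16500°) = +0.00652 × 111195 × 0.775330 = 562.1 m.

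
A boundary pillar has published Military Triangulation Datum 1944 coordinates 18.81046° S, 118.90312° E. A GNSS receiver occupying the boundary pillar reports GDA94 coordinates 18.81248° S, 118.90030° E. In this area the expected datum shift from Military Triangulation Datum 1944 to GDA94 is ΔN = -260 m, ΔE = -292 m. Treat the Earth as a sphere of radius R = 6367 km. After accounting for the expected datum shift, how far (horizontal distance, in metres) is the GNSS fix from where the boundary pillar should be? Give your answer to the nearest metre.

Observed coordinate differences: Δφ = -0.00202°, Δλ = -0.00282°.
Converting to metres (1° lat = 111125 m, cos φ = 0.946590): observed ΔN = -224.5 m, observed ΔE = -296.6 m.
Subtracting the expected shift leaves a residual of -224.5 − (-260) = 35.5 m north and -296.6 − (-292) = -4.6 m east.
Residual distance = √(35.5² + (-4.6)²) = 35.8 m.

36 m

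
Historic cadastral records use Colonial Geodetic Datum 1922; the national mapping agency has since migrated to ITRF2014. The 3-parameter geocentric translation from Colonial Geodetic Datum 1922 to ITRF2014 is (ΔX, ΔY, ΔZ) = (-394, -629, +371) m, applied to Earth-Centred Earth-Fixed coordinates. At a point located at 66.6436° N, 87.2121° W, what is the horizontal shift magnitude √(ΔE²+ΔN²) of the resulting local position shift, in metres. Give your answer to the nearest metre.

591 m

The local east axis at (φ, λ) is (−sin λ, cos λ, 0), so ΔE = −sin(-87.2121°)·(-394) + cos(-87.2121°)·(-629) = -424.13 m.
The local north axis is (−sin φ cos λ, −sin φ sin λ, cos φ), giving ΔN = 17.593 − 576.774 + 147.083 = -412.10 m.
Horizontal magnitude = √(ΔE² + ΔN²) = √((-424.13)² + (-412.10)²) = 591.36 m.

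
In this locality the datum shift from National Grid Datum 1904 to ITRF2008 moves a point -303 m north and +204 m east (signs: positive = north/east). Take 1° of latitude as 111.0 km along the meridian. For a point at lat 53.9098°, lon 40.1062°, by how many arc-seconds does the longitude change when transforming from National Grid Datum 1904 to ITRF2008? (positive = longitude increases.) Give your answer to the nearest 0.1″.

Δλ = 11.2″

At latitude 53.9098°, cos φ = 0.589058.
1° of longitude at this latitude = 111.0 × cos φ = 65.39 km, so Δλ = 204.0 / 65385.5 = 0.0031200° = 11.232″.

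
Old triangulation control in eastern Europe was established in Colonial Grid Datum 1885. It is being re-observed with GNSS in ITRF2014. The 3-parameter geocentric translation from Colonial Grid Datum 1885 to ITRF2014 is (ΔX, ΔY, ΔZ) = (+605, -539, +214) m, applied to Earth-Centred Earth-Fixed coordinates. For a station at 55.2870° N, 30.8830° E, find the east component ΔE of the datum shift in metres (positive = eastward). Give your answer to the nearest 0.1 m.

ΔE = -773.1 m

The local east axis at (φ, λ) is (−sin λ, cos λ, 0), so ΔE = −sin(30.8830°)·605 + cos(30.8830°)·(-539) = -773.12 m.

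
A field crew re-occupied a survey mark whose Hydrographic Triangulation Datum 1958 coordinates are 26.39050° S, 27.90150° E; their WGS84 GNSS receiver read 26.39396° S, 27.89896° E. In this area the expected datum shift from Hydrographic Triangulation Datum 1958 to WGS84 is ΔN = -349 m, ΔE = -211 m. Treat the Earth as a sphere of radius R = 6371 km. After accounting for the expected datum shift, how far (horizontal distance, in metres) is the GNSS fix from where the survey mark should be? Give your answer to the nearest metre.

Observed coordinate differences: Δφ = -0.00346°, Δλ = -0.00254°.
Converting to metres (1° lat = 111195 m, cos φ = 0.895785): observed ΔN = -384.7 m, observed ΔE = -253.0 m.
Subtracting the expected shift leaves a residual of -384.7 − (-349) = -35.7 m north and -253.0 − (-211) = -42.0 m east.
Residual distance = √((-35.7)² + (-42.0)²) = 55.1 m.

55 m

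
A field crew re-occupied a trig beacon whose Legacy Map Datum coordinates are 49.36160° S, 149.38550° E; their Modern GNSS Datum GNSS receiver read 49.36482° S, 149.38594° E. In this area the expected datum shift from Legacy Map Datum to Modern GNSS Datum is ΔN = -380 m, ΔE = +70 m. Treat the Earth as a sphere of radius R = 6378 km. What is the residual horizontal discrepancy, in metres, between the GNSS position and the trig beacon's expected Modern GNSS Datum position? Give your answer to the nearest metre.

44 m

Observed coordinate differences: Δφ = -0.00322°, Δλ = +0.00044°.
Converting to metres (1° lat = 111317 m, cos φ = 0.651283): observed ΔN = -358.4 m, observed ΔE = 31.9 m.
Subtracting the expected shift leaves a residual of -358.4 − (-380) = 21.6 m north and 31.9 − (70) = -38.1 m east.
Residual distance = √(21.6² + (-38.1)²) = 43.8 m.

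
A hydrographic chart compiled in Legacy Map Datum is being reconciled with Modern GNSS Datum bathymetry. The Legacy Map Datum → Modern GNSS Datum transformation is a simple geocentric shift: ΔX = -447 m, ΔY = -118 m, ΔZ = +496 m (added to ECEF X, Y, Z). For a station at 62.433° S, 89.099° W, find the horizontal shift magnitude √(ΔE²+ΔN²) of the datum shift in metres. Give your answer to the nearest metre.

At φ = -62.433°, λ = -89.099°: sin φ = -0.886470, cos φ = 0.462786, sin λ = -0.999876, cos λ = 0.015725.
ΔE = −sin λ·ΔX + cos λ·ΔY = −(-0.999876)·(-447) + (0.015725)·(-118) = -448.80 m.
ΔN = −sin φ cos λ·ΔX − sin φ sin λ·ΔY + cos φ·ΔZ = −(-0.886470)(0.015725)(-447) − (-0.886470)(-0.999876)(-118) + (0.462786)(496) = 327.90 m.
Horizontal magnitude = √(ΔE² + ΔN²) = √((-448.80)² + 327.90²) = 555.82 m.

556 m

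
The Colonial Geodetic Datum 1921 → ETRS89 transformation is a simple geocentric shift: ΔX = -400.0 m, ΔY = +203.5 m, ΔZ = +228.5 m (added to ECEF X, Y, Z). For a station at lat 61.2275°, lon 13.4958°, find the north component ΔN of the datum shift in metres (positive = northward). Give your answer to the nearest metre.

At φ = 61.2275°, λ = 13.4958°: sin φ = 0.876538, cos φ = 0.481333, sin λ = 0.233374, cos λ = 0.972387.
ΔN = −sin φ cos λ·ΔX − sin φ sin λ·ΔY + cos φ·ΔZ = −(0.876538)(0.972387)(-400.0) − (0.876538)(0.233374)(203.5) + (0.481333)(228.5) = 409.29 m.

ΔN = 409 m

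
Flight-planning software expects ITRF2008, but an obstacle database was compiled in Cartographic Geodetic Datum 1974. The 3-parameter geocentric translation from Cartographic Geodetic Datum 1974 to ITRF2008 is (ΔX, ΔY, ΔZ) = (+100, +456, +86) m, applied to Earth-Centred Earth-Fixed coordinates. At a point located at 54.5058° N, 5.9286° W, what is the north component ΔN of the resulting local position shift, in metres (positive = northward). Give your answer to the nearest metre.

ΔN = 7 m

The local north axis is (−sin φ cos λ, −sin φ sin λ, cos φ), giving ΔN = -80.982 + 38.347 + 49.933 = 7.30 m.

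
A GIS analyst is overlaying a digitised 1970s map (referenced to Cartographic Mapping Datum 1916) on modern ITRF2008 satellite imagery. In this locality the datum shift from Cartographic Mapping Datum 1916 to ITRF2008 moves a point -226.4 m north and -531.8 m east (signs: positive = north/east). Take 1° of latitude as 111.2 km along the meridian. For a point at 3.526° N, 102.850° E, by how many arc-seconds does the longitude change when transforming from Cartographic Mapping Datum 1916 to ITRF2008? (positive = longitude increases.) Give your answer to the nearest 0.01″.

Δλ = -17.25″

At latitude 3.526°, cos φ = 0.998107.
1° of longitude at this latitude = 111.2 × cos φ = 110.99 km, so Δλ = -531.8 / 110989.5 = -0.0047914° = -17.249″.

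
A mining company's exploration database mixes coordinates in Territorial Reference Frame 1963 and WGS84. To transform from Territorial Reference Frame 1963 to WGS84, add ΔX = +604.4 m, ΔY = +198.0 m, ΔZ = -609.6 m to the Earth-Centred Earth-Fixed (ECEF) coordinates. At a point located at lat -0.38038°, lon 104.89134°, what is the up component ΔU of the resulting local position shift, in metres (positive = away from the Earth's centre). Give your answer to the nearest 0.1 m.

ΔU = 40.1 m

The local up (radial) axis is (cos φ cos λ, cos φ sin λ, sin φ), giving ΔU = -155.319 + 191.346 + 4.047 = 40.07 m.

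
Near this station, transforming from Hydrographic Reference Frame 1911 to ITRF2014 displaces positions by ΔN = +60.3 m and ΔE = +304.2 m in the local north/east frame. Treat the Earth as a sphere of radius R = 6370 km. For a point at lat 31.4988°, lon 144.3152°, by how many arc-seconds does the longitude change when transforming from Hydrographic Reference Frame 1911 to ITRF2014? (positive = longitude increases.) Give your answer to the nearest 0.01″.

At latitude 31.4988°, cos φ = 0.852651.
One radian of longitude at latitude φ spans R cos φ, so Δλ = ΔE / (R cos φ) = 304.2 / (6370000 × 0.852651) = 5.6008e-05 rad = 11.552″.

Δλ = 11.55″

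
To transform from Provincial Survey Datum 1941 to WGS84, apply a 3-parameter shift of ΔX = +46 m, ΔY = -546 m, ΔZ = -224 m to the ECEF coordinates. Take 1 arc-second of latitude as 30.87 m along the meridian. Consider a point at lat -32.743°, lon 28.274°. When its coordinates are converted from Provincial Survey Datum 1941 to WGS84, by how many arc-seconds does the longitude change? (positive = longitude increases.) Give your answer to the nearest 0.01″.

Δλ = -19.36″

sin φ = -0.540872, cos φ = 0.841105, sin λ = 0.473689, cos λ = 0.880692.
East component: ΔE = −sin λ·ΔX + cos λ·ΔY = −(0.473689)(46) + (0.880692)(-546) = -502.65 m.
1° of latitude spans 3600 × 30.87 = 111132 m; at latitude φ, 1° of longitude spans that × cos φ = 93473.7 m, so Δλ = -502.65 / 93473.7 × 3600 = -19.359″.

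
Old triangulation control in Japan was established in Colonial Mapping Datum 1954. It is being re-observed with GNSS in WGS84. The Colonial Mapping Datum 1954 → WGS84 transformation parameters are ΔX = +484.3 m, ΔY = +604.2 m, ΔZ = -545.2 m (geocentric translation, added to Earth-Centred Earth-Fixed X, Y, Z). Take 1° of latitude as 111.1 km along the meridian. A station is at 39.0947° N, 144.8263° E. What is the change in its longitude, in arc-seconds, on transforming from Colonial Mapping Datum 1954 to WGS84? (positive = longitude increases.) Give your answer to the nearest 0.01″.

sin φ = 0.630604, cos φ = 0.776105, sin λ = 0.576057, cos λ = -0.817409.
East component: ΔE = −sin λ·ΔX + cos λ·ΔY = −(0.576057)(484.3) + (-0.817409)(604.2) = -772.86 m.
1° of latitude spans 111100 m; at latitude φ, 1° of longitude spans that × cos φ = 86225.2 m, so Δλ = -772.86 / 86225.2 × 3600 = -32.268″.

Δλ = -32.27″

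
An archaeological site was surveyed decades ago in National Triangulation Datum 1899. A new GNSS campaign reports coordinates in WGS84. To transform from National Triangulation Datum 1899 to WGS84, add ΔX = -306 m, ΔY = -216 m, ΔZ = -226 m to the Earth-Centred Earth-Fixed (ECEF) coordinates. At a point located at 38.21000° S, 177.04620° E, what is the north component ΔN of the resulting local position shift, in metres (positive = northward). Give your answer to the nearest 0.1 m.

The local north axis is (−sin φ cos λ, −sin φ sin λ, cos φ), giving ΔN = 189.023 − 6.885 − 177.579 = 4.56 m.

ΔN = 4.6 m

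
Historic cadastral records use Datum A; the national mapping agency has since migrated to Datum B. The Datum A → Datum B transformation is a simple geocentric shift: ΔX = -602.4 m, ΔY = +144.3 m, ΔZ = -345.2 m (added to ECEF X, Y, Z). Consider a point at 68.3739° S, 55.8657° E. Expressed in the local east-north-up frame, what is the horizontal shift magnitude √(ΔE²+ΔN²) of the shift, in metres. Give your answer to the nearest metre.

667 m

The local east axis at (φ, λ) is (−sin λ, cos λ, 0), so ΔE = −sin(55.8657°)·(-602.4) + cos(55.8657°)·144.3 = 579.59 m.
The local north axis is (−sin φ cos λ, −sin φ sin λ, cos φ), giving ΔN = -314.233 + 111.033 − 127.223 = -330.42 m.
Horizontal magnitude = √(ΔE² + ΔN²) = √(579.59² + (-330.42)²) = 667.16 m.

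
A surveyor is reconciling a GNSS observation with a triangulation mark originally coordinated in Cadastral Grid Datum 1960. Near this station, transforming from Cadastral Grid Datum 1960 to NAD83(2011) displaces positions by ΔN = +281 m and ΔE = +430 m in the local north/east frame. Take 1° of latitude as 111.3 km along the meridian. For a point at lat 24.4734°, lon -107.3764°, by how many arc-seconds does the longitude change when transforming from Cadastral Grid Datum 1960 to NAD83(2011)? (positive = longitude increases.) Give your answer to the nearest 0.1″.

Δλ = 15.3″

At latitude 24.4734°, cos φ = 0.910154.
1° of longitude at this latitude = 111.3 × cos φ = 101.30 km, so Δλ = 430.0 / 101300.1 = 0.0042448° = 15.281″.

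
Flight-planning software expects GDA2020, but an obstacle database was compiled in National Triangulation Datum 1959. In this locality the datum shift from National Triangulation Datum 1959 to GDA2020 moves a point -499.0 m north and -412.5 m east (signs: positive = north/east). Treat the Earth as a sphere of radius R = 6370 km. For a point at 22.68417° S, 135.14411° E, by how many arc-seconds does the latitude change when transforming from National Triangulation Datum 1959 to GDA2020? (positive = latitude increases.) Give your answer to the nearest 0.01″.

On a sphere of radius R, 1 rad of latitude = R, so Δφ = ΔN / R = -499.0 / 6370000 = -7.8336e-05 rad = -16.158″.

Δφ = -16.16″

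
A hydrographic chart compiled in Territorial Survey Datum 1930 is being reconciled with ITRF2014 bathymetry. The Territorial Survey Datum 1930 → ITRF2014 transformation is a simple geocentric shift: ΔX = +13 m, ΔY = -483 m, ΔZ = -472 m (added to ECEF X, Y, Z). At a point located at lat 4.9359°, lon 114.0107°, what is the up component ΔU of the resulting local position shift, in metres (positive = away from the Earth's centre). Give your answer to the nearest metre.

At φ = 4.9359°, λ = 114.0107°: sin φ = 0.086041, cos φ = 0.996292, sin λ = 0.913469, cos λ = -0.406907.
ΔU = cos φ cos λ·ΔX + cos φ sin λ·ΔY + sin φ·ΔZ = (0.996292)(-0.406907)(13) + (0.996292)(0.913469)(-483) + (0.086041)(-472) = -485.45 m.

ΔU = -485 m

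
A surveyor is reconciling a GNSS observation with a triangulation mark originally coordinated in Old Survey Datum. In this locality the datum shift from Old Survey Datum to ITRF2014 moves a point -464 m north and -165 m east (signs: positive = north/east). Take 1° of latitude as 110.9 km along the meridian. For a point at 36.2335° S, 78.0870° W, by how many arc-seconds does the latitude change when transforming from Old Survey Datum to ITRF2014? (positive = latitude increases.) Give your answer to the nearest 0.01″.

Δφ = -15.06″

1° of latitude = 110.9 km, so Δφ = -464.0 / 110900 = -0.0041839° = -15.062″.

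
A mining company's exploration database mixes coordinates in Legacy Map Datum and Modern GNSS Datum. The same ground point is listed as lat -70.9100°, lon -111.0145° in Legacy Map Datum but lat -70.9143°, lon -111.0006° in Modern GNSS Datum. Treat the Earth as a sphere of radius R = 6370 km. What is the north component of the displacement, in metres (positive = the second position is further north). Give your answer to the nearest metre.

ΔN = -478 m

Δφ = -70.9143° − -70.9100° = -0.0043°; Δλ = -111.0006° − -111.0145° = +0.0139°.
1° along a meridian = πR/180 = 111177 m.
ΔN = Δφ × 111177 = -478.1 m; ΔE = Δλ × 111177 × cos(-70.9100°) = +0.0139 × 111177 × 0.327053 = 505.4 m.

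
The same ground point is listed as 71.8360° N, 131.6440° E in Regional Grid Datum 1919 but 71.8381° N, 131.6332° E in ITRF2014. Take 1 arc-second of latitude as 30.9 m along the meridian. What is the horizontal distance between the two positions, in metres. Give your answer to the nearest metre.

Δφ = 71.8381° − 71.8360° = +0.0021°; Δλ = 131.6332° − 131.6440° = -0.0108°.
1° of latitude = 3600 × 30.90 = 111240 m.
ΔN = Δφ × 111240 = 233.6 m; ΔE = Δλ × 111240 × cos(71.8360°) = -0.0108 × 111240 × 0.311738 = -374.5 m.
Distance = √(ΔE² + ΔN²) = √((-374.5)² + 233.6²) = 441.4 m.

441 m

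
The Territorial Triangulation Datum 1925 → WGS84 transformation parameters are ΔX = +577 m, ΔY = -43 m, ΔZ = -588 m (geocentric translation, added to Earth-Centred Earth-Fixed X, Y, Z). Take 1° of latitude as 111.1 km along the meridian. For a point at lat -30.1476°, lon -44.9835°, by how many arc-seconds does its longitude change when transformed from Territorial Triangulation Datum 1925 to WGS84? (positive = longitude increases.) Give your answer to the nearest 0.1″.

sin φ = -0.502229, cos φ = 0.864734, sin λ = -0.706903, cos λ = 0.707310.
East component: ΔE = −sin λ·ΔX + cos λ·ΔY = −(-0.706903)(577) + (0.707310)(-43) = 377.47 m.
1° of latitude spans 111100 m; at latitude φ, 1° of longitude spans that × cos φ = 96072.0 m, so Δλ = 377.47 / 96072.0 × 3600 = 14.144″.

Δλ = 14.1″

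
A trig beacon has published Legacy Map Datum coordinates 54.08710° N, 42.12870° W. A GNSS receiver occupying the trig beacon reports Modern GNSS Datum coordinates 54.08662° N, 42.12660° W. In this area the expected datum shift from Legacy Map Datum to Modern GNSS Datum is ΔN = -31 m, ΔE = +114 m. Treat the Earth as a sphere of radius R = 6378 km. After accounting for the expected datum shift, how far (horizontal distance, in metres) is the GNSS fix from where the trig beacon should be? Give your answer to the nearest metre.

32 m

Observed coordinate differences: Δφ = -0.00048°, Δλ = +0.00210°.
Converting to metres (1° lat = 111317 m, cos φ = 0.586555): observed ΔN = -53.4 m, observed ΔE = 137.1 m.
Subtracting the expected shift leaves a residual of -53.4 − (-31) = -22.4 m north and 137.1 − (114) = 23.1 m east.
Residual distance = √((-22.4)² + 23.1²) = 32.2 m.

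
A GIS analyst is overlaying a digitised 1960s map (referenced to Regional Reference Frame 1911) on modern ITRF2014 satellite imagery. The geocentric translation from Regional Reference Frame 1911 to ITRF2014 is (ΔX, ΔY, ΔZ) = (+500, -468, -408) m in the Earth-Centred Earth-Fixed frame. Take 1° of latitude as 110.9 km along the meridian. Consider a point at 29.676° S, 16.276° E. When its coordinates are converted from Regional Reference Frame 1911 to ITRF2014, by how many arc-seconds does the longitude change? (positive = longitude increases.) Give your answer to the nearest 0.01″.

Δλ = -22.02″

sin φ = -0.495095, cos φ = 0.868839, sin λ = 0.280265, cos λ = 0.959923.
East component: ΔE = −sin λ·ΔX + cos λ·ΔY = −(0.280265)(500) + (0.959923)(-468) = -589.38 m.
1° of latitude spans 110900 m; at latitude φ, 1° of longitude spans that × cos φ = 96354.2 m, so Δλ = -589.38 / 96354.2 × 3600 = -22.020″.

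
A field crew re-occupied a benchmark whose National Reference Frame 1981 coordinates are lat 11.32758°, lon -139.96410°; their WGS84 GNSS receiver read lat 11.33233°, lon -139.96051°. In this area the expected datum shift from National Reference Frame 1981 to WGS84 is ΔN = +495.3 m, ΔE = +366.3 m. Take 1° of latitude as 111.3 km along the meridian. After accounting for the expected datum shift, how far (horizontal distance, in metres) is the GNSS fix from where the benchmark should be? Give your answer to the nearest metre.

42 m

Observed coordinate differences: Δφ = +0.00475°, Δλ = +0.00359°.
Converting to metres (1° lat = 111300 m, cos φ = 0.980520): observed ΔN = 528.7 m, observed ΔE = 391.8 m.
Subtracting the expected shift leaves a residual of 528.7 − (495.3) = 33.4 m north and 391.8 − (366.3) = 25.5 m east.
Residual distance = √(33.4² + 25.5²) = 42.0 m.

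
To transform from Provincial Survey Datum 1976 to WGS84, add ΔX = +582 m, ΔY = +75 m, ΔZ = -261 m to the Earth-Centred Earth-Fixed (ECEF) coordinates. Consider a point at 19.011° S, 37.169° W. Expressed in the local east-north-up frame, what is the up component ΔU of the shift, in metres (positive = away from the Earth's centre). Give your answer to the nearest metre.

ΔU = 481 m

At φ = -19.011°, λ = -37.169°: sin φ = -0.325750, cos φ = 0.945456, sin λ = -0.604168, cos λ = 0.796857.
ΔU = cos φ cos λ·ΔX + cos φ sin λ·ΔY + sin φ·ΔZ = (0.945456)(0.796857)(582) + (0.945456)(-0.604168)(75) + (-0.325750)(-261) = 480.65 m.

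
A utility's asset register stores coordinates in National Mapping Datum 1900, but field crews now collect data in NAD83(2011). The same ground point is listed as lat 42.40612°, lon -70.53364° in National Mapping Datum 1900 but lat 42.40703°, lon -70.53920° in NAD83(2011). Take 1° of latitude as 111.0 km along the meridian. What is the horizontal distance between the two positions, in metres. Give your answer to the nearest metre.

Δφ = 42.40703° − 42.40612° = +0.00091°; Δλ = -70.53920° − -70.53364° = -0.00556°.
ΔN = Δφ × 111000 = 101.0 m; ΔE = Δλ × 111000 × cos(42.40612°) = -0.00556 × 111000 × 0.738383 = -455.7 m.
Distance = √(ΔE² + ΔN²) = √((-455.7)² + 101.0²) = 466.8 m.

467 m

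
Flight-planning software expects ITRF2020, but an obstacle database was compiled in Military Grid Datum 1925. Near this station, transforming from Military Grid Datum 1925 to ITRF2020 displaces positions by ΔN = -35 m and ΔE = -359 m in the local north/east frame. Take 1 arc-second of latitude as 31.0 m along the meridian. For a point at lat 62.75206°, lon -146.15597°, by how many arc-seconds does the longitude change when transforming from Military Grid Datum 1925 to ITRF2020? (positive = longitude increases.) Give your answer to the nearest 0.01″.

At latitude 62.75206°, cos φ = 0.457842.
1″ of longitude at this latitude = 31.00 × cos φ = 14.1931 m, so Δλ = -359.0 / 14.1931 = -25.294″.

Δλ = -25.29″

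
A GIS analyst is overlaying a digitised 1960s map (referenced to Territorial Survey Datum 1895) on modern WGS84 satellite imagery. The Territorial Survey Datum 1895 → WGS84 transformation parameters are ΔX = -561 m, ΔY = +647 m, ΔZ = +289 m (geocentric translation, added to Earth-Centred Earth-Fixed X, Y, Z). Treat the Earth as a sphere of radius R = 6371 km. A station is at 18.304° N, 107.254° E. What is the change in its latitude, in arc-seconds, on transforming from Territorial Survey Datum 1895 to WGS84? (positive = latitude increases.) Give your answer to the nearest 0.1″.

sin φ = 0.314059, cos φ = 0.949404, sin λ = 0.954999, cos λ = -0.296608.
North component: ΔN = −sin φ cos λ·ΔX − sin φ sin λ·ΔY + cos φ·ΔZ = −(0.314059)(-0.296608)(-561) − (0.314059)(0.954999)(647) + (0.949404)(289) = 28.07 m.
1° of latitude spans πR/180 = 111195 m, so Δφ = 28.07 / 111195 × 3600 = 0.909″.

Δφ = 0.9″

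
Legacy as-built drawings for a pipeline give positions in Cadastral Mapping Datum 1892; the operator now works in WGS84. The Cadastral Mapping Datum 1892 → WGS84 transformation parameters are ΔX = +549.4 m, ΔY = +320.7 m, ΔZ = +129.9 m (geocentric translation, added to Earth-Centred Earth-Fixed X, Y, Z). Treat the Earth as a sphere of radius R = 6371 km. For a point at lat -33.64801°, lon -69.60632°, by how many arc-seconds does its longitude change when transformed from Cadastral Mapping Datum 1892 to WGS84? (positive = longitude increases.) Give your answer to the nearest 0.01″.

sin φ = -0.554089, cos φ = 0.832457, sin λ = -0.937320, cos λ = 0.348469.
East component: ΔE = −sin λ·ΔX + cos λ·ΔY = −(-0.937320)(549.4) + (0.348469)(320.7) = 626.72 m.
1° of latitude spans πR/180 = 111195 m; at latitude φ, 1° of longitude spans that × cos φ = 92565.0 m, so Δλ = 626.72 / 92565.0 × 3600 = 24.374″.

Δλ = 24.37″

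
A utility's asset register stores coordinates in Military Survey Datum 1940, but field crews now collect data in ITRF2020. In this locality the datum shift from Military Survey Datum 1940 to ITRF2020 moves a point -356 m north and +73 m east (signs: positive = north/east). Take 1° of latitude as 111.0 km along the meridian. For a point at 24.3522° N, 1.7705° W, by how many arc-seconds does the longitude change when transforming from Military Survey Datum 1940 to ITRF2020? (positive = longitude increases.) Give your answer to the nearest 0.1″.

Δλ = 2.6″

At latitude 24.3522°, cos φ = 0.911028.
1° of longitude at this latitude = 111.0 × cos φ = 101.12 km, so Δλ = 73.0 / 101124.1 = 0.0007219° = 2.599″.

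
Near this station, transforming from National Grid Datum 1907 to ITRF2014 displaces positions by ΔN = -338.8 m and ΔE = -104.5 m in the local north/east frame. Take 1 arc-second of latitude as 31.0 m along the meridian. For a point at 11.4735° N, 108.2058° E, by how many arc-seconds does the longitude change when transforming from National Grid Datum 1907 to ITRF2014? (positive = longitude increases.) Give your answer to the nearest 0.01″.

At latitude 11.4735°, cos φ = 0.980017.
1″ of longitude at this latitude = 31.00 × cos φ = 30.3805 m, so Δλ = -104.5 / 30.3805 = -3.440″.

Δλ = -3.44″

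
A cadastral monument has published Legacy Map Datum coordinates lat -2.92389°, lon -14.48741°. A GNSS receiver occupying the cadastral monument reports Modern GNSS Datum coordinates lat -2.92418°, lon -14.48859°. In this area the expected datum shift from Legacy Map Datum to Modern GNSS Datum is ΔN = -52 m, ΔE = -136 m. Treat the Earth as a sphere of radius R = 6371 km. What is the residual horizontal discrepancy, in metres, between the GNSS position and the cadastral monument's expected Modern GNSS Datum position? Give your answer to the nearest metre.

20 m

Observed coordinate differences: Δφ = -0.00029°, Δλ = -0.00118°.
Converting to metres (1° lat = 111195 m, cos φ = 0.998698): observed ΔN = -32.2 m, observed ΔE = -131.0 m.
Subtracting the expected shift leaves a residual of -32.2 − (-52) = 19.8 m north and -131.0 − (-136) = 5.0 m east.
Residual distance = √(19.8² + 5.0²) = 20.4 m.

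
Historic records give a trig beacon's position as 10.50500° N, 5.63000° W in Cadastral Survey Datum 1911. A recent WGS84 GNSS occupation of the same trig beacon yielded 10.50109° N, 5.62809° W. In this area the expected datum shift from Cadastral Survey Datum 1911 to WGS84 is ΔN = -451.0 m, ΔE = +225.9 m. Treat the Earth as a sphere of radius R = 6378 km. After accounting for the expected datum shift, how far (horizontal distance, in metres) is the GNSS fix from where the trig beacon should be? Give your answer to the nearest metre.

Observed coordinate differences: Δφ = -0.00391°, Δλ = +0.00191°.
Converting to metres (1° lat = 111317 m, cos φ = 0.983239): observed ΔN = -435.2 m, observed ΔE = 209.1 m.
Subtracting the expected shift leaves a residual of -435.2 − (-451.0) = 15.8 m north and 209.1 − (225.9) = -16.8 m east.
Residual distance = √(15.8² + (-16.8)²) = 23.1 m.

23 m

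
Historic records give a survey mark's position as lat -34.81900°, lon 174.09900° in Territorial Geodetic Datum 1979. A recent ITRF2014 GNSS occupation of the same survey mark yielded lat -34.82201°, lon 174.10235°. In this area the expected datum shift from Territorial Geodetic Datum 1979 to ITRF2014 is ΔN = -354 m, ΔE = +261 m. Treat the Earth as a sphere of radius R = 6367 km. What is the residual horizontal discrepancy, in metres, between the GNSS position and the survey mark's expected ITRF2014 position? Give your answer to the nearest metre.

Observed coordinate differences: Δφ = -0.00301°, Δλ = +0.00335°.
Converting to metres (1° lat = 111125 m, cos φ = 0.820960): observed ΔN = -334.5 m, observed ΔE = 305.6 m.
Subtracting the expected shift leaves a residual of -334.5 − (-354) = 19.5 m north and 305.6 − (261) = 44.6 m east.
Residual distance = √(19.5² + 44.6²) = 48.7 m.

49 m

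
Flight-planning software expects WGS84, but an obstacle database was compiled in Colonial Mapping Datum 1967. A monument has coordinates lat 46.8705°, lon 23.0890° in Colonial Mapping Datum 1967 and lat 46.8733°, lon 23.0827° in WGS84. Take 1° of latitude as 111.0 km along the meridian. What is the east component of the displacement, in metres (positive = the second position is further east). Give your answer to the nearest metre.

Δφ = 46.8733° − 46.8705° = +0.0028°; Δλ = 23.0827° − 23.0890° = -0.0063°.
ΔN = Δφ × 111000 = 310.8 m; ΔE = Δλ × 111000 × cos(46.8705°) = -0.0063 × 111000 × 0.683650 = -478.1 m.

ΔE = -478 m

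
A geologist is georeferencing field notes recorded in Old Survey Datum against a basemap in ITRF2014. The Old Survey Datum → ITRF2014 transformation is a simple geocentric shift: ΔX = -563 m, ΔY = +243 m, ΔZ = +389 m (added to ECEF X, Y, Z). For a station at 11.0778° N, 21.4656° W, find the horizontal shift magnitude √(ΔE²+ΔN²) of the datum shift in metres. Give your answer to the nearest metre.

500 m

At φ = 11.0778°, λ = -21.4656°: sin φ = 0.192142, cos φ = 0.981367, sin λ = -0.365943, cos λ = 0.930637.
ΔE = −sin λ·ΔX + cos λ·ΔY = −(-0.365943)·(-563) + (0.930637)·(243) = 20.12 m.
ΔN = −sin φ cos λ·ΔX − sin φ sin λ·ΔY + cos φ·ΔZ = −(0.192142)(0.930637)(-563) − (0.192142)(-0.365943)(243) + (0.981367)(389) = 499.51 m.
Horizontal magnitude = √(ΔE² + ΔN²) = √(20.12² + 499.51²) = 499.92 m.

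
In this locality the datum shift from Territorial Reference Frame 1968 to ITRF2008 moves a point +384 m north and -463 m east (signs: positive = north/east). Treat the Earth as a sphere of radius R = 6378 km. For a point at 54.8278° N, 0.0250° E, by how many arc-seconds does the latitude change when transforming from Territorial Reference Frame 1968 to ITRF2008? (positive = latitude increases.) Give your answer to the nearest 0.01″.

Δφ = 12.42″

On a sphere of radius R, 1 rad of latitude = R, so Δφ = ΔN / R = 384.0 / 6378000 = 6.0207e-05 rad = 12.419″.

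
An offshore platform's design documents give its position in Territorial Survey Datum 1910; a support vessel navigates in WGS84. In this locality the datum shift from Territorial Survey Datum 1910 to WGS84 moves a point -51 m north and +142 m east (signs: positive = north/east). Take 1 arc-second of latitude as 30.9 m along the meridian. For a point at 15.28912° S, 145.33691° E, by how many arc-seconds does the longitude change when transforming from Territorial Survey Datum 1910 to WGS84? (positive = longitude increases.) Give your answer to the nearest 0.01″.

Δλ = 4.76″

At latitude -15.28912°, cos φ = 0.964608.
1″ of longitude at this latitude = 30.90 × cos φ = 29.8064 m, so Δλ = 142.0 / 29.8064 = 4.764″.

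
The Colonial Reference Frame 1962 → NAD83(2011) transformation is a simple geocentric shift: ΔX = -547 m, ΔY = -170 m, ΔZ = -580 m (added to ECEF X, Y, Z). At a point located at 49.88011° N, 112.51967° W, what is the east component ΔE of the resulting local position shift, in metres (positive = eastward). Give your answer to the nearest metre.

At φ = 49.88011°, λ = -112.51967°: sin φ = 0.764698, cos φ = 0.644389, sin λ = -0.923748, cos λ = -0.383001.
ΔE = −sin λ·ΔX + cos λ·ΔY = −(-0.923748)·(-547) + (-0.383001)·(-170) = -440.18 m.

ΔE = -440 m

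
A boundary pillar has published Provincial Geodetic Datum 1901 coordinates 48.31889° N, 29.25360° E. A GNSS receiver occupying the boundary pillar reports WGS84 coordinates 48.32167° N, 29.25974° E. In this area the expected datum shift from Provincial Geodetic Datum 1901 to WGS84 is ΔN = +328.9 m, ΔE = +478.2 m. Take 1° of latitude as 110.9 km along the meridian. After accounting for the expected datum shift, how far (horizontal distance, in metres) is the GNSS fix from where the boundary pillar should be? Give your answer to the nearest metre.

Observed coordinate differences: Δφ = +0.00278°, Δλ = +0.00614°.
Converting to metres (1° lat = 110900 m, cos φ = 0.664984): observed ΔN = 308.3 m, observed ΔE = 452.8 m.
Subtracting the expected shift leaves a residual of 308.3 − (328.9) = -20.6 m north and 452.8 − (478.2) = -25.4 m east.
Residual distance = √((-20.6)² + (-25.4)²) = 32.7 m.

33 m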